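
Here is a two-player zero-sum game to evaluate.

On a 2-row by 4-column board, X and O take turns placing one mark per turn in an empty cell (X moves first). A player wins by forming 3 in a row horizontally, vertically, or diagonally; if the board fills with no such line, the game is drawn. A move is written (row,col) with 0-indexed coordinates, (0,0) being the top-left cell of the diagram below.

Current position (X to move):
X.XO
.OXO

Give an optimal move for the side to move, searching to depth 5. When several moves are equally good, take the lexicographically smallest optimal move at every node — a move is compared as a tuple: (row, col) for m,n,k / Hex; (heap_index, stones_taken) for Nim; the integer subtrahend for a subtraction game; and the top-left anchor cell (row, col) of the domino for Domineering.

ply 1, X at X.XO/.OXO | (0,1)=+1→XXXO/.OXO*; (1,0)=+0→X.XO/XOXO
ply 2: XXXO/.OXO is terminal -1 (O); from X.XO/.OXO depth 5

X's best at [X.XO/.OXO]: (0,1)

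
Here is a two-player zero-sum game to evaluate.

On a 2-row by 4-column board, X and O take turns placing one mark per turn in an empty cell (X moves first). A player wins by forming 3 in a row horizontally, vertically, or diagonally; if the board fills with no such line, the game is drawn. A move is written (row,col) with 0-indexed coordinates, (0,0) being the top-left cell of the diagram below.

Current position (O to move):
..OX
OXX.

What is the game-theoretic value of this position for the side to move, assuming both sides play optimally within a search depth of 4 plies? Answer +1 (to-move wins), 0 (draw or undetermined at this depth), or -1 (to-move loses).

[..OX/OXX.] O move#1: (0,0):-1/O.OX/OXX., (0,1):-1/.OOX/OXX., (1,3):+0/..OX/OXXO*
[..OX/OXXO] X move#2: (0,0):+0/X.OX/OXXO*, (0,1):+0/.XOX/OXXO
[X.OX/OXXO] O move#3: (0,1):+0/XOOX/OXXO*
[XOOX/OXXO] end (terminal +0, X#4); searched ..OX/OXX. to 4

value(..OX/OXX., O) = 0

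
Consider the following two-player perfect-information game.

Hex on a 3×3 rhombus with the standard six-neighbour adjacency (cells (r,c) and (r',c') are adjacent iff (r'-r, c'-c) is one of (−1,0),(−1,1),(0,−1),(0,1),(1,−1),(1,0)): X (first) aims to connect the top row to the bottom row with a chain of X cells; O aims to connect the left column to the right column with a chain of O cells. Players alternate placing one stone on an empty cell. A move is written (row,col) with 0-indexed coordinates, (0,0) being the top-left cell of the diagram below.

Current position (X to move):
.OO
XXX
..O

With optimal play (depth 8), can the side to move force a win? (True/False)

[.OO/XXX/..O] X move#1: (0,0):+1/XOO/XXX/..O*, (2,0):-1/.OO/XXX/X.O, (2,1):-1/.OO/XXX/.XO
[XOO/XXX/..O] O move#2: (2,0):-1/XOO/XXX/O.O*, (2,1):-1/XOO/XXX/.OO
[XOO/XXX/O.O] X move#3: (2,1):+1/XOO/XXX/OXO*
[XOO/XXX/OXO] end (terminal -1, O#4); searched .OO/XXX/..O to 8

X winning at [.OO/XXX/..O]: True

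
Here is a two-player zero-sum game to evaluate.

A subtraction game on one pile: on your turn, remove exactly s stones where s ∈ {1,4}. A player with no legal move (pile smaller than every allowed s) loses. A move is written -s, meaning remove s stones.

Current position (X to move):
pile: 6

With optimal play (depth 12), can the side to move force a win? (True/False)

p1 X@[6]: -1[5]+1* -4[2]+1
p2 O@[5]: -1[4]-1* -4[1]-1
p3 X@[4]: -1[3]-1 -4[0]+1*
p4 O@[0] terminal -1; root [6] d12

X winning at [6]: True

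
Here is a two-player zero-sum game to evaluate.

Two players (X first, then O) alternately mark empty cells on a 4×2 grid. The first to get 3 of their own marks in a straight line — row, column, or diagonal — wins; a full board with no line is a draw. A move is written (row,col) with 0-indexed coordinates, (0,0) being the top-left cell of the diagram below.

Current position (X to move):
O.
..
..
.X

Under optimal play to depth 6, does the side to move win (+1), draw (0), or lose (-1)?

ply 1, X at O./../../.X | (0,1)=+0→OX/../../.X*; (1,0)=+0→O./X./../.X; (1,1)=+0→O./.X/../.X; (2,0)=+0→O./../X./.X; (2,1)=+0→O./../.X/.X; (3,0)=+0→O./../../XX
ply 2, O at OX/../../.X | (1,0)=+0→OX/O./../.X*; (1,1)=+0→OX/.O/../.X; (2,0)=+0→OX/../O./.X; (2,1)=+0→OX/../.O/.X; (3,0)=+0→OX/../../OX
ply 3, X at OX/O./../.X | (1,1)=-1→OX/OX/../.X; (2,0)=+0→OX/O./X./.X*; (2,1)=-1→OX/O./.X/.X; (3,0)=-1→OX/O./../XX
ply 4, O at OX/O./X./.X | (1,1)=+0→OX/OO/X./.X*; (2,1)=+0→OX/O./XO/.X; (3,0)=+0→OX/O./X./OX
ply 5, X at OX/OO/X./.X | (2,1)=+0→OX/OO/XX/.X*; (3,0)=+0→OX/OO/X./XX
ply 6, O at OX/OO/XX/.X | (3,0)=+0→OX/OO/XX/OX*
ply 7: OX/OO/XX/OX is terminal +0 (X); from O./../../.X depth 6

value(O./../../.X, X) = 0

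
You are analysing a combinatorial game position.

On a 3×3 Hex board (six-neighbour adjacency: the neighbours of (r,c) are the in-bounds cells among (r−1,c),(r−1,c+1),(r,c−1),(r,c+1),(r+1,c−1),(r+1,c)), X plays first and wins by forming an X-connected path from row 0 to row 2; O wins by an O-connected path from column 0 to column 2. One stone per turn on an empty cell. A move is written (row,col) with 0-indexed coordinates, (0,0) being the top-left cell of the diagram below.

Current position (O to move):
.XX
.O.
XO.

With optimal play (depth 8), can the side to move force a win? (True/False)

O winning at [.XX/.O./XO.]: True

[.XX/.O./XO.] O move#1: (0,0):-1/OXX/.O./XO., (1,0):+1/.XX/OO./XO.*, (1,2):-1/.XX/.OO/XO., (2,2):-1/.XX/.O./XOO
[.XX/OO./XO.] X move#2: (0,0):-1/XXX/OO./XO.*, (1,2):-1/.XX/OOX/XO., (2,2):-1/.XX/OO./XOX
[XXX/OO./XO.] O move#3: (1,2):+1/XXX/OOO/XO.*, (2,2):+1/XXX/OO./XOO
[XXX/OOO/XO.] end (terminal -1, X#4); searched .XX/.O./XO. to 8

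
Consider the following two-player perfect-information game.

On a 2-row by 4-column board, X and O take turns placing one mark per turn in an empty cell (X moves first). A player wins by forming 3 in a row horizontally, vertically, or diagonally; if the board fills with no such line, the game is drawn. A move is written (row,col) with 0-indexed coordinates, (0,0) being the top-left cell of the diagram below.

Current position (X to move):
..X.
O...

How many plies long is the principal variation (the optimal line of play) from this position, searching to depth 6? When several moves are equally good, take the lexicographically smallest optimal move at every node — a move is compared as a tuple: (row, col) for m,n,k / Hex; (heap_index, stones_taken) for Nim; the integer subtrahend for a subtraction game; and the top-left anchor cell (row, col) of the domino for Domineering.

[..X./O...] X move#1: (0,0):+0/X.X./O..., (0,1):+1/.XX./O...*, (0,3):+0/..XX/O..., (1,1):+0/..X./OX.., (1,2):+0/..X./O.X., (1,3):+0/..X./O..X
[.XX./O...] O move#2: (0,0):-1/OXX./O...*, (0,3):-1/.XXO/O..., (1,1):-1/.XX./OO.., (1,2):-1/.XX./O.O., (1,3):-1/.XX./O..O
[OXX./O...] X move#3: (0,3):+1/OXXX/O...*, (1,1):+0/OXX./OX.., (1,2):+0/OXX./O.X., (1,3):+0/OXX./O..X
[OXXX/O...] end (terminal -1, O#4); searched ..X./O... to 6

PV length from [..X./O...]: 3 plies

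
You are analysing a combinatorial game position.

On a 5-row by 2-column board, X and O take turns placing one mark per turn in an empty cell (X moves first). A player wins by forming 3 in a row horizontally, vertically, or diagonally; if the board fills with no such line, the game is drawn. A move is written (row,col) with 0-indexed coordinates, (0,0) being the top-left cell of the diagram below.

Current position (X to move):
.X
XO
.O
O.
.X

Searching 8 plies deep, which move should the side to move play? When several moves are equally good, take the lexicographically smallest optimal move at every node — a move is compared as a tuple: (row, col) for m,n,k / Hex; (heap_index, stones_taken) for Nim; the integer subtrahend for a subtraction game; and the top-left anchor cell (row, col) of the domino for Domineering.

X's best at [.X/XO/.O/O./.X]: (3,1)

ply 1, X at .X/XO/.O/O./.X | (0,0)=-1→XX/XO/.O/O./.X; (2,0)=-1→.X/XO/XO/O./.X; (3,1)=+0→.X/XO/.O/OX/.X*; (4,0)=-1→.X/XO/.O/O./XX
ply 2, O at .X/XO/.O/OX/.X | (0,0)=+0→OX/XO/.O/OX/.X*; (2,0)=+0→.X/XO/OO/OX/.X; (4,0)=+0→.X/XO/.O/OX/OX
ply 3, X at OX/XO/.O/OX/.X | (2,0)=+0→OX/XO/XO/OX/.X*; (4,0)=+0→OX/XO/.O/OX/XX
ply 4, O at OX/XO/XO/OX/.X | (4,0)=+0→OX/XO/XO/OX/OX*
ply 5: OX/XO/XO/OX/OX is terminal +0 (X); from .X/XO/.O/O./.X depth 8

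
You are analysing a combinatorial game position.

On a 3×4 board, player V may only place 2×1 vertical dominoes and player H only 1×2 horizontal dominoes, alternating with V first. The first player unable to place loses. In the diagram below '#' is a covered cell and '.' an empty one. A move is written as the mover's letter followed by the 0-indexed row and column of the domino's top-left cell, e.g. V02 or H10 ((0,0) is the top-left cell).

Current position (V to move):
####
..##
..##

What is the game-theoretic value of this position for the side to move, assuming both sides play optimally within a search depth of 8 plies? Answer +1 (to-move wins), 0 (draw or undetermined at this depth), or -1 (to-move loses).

p1 V@[####/..##/..##]: V10[####/#.##/#.##]+1* V11[####/.###/.###]+1
p2 H@[####/#.##/#.##] terminal -1; root [####/..##/..##] d8

value(####/..##/..##, V) = +1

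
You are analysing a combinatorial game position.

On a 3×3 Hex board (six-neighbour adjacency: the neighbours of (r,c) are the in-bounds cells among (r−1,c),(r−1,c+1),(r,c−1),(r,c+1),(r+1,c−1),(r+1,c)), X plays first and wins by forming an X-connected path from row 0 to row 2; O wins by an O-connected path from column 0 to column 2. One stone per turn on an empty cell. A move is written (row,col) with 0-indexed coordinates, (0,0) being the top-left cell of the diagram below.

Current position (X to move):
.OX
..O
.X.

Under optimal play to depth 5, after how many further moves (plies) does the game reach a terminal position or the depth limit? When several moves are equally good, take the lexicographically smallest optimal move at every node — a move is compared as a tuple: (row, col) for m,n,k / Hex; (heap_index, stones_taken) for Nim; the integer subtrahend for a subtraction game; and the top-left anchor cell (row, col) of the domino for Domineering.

p1 X@[.OX/..O/.X.]: (0,0)[XOX/..O/.X.]-1 (1,0)[.OX/X.O/.X.]-1 (1,1)[.OX/.XO/.X.]+1* (2,0)[.OX/..O/XX.]-1 (2,2)[.OX/..O/.XX]-1
p2 O@[.OX/.XO/.X.] terminal -1; root [.OX/..O/.X.] d5

PV length from [.OX/..O/.X.]: 1 ply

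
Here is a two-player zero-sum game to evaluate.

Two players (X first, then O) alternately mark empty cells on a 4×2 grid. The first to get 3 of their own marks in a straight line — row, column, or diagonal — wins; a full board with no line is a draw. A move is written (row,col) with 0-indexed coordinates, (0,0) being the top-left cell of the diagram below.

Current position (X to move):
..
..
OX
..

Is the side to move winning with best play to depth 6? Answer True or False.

p1 X@[../../OX/..]: (0,0)[X./../OX/..]+0 (0,1)[.X/../OX/..]+0 (1,0)[../X./OX/..]+0 (1,1)[../.X/OX/..]+1* (3,0)[../../OX/X.]+0 (3,1)[../../OX/.X]+0
p2 O@[../.X/OX/..]: (0,0)[O./.X/OX/..]-1* (0,1)[.O/.X/OX/..]-1 (1,0)[../OX/OX/..]-1 (3,0)[../.X/OX/O.]-1 (3,1)[../.X/OX/.O]-1
p3 X@[O./.X/OX/..]: (0,1)[OX/.X/OX/..]+1* (1,0)[O./XX/OX/..]+1 (3,0)[O./.X/OX/X.]-1 (3,1)[O./.X/OX/.X]+1
p4 O@[OX/.X/OX/..] terminal -1; root [../../OX/..] d6

X winning at [../../OX/..]: True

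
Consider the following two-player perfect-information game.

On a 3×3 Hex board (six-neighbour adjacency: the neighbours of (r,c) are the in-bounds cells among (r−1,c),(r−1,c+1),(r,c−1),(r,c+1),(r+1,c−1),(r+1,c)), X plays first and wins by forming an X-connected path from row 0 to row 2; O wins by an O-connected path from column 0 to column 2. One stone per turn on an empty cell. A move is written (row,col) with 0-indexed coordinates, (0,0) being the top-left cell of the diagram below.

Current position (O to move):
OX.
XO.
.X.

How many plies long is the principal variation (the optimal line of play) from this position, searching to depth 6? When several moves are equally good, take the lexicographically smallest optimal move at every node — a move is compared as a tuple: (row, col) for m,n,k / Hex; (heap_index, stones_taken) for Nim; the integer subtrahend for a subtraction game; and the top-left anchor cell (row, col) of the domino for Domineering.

PV length from [OX./XO./.X.]: 3 plies

ply 1, O at OX./XO./.X. | (0,2)=-1→OXO/XO./.X.; (1,2)=-1→OX./XOO/.X.; (2,0)=+1→OX./XO./OX.*; (2,2)=-1→OX./XO./.XO
ply 2, X at OX./XO./OX. | (0,2)=-1→OXX/XO./OX.*; (1,2)=-1→OX./XOX/OX.; (2,2)=-1→OX./XO./OXX
ply 3, O at OXX/XO./OX. | (1,2)=+1→OXX/XOO/OX.*; (2,2)=-1→OXX/XO./OXO
ply 4: OXX/XOO/OX. is terminal -1 (X); from OX./XO./.X. depth 6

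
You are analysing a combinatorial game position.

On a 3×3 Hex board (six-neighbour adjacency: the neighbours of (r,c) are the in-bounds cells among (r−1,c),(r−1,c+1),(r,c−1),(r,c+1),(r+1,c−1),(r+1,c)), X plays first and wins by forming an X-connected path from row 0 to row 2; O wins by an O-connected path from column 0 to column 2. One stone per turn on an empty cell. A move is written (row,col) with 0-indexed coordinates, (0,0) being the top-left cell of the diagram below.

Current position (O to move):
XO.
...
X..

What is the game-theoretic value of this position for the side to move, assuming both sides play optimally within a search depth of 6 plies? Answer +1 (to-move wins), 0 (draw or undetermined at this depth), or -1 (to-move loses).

value(XO./.../X.., O) = -1

[XO./.../X..] O move#1: (0,2):-1/XOO/.../X..*, (1,0):-1/XO./O../X.., (1,1):-1/XO./.O./X.., (1,2):-1/XO./..O/X.., (2,1):-1/XO./.../XO., (2,2):-1/XO./.../X.O
[XOO/.../X..] X move#2: (1,0):+1/XOO/X../X..*, (1,1):-1/XOO/.X./X.., (1,2):-1/XOO/..X/X.., (2,1):-1/XOO/.../XX., (2,2):-1/XOO/.../X.X
[XOO/X../X..] end (terminal -1, O#3); searched XO./.../X.. to 6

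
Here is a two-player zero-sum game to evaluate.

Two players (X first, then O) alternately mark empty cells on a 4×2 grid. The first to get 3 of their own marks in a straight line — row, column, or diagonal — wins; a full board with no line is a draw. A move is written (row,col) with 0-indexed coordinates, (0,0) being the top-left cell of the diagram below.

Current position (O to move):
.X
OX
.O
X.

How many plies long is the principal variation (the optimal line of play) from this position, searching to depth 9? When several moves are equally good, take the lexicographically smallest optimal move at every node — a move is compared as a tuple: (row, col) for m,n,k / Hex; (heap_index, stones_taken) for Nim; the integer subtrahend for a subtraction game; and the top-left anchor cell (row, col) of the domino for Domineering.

ply 1, O at .X/OX/.O/X. | (0,0)=+0→OX/OX/.O/X.*; (2,0)=+0→.X/OX/OO/X.; (3,1)=+0→.X/OX/.O/XO
ply 2, X at OX/OX/.O/X. | (2,0)=+0→OX/OX/XO/X.*; (3,1)=-1→OX/OX/.O/XX
ply 3, O at OX/OX/XO/X. | (3,1)=+0→OX/OX/XO/XO*
ply 4: OX/OX/XO/XO is terminal +0 (X); from .X/OX/.O/X. depth 9

PV length from [.X/OX/.O/X.]: 3 plies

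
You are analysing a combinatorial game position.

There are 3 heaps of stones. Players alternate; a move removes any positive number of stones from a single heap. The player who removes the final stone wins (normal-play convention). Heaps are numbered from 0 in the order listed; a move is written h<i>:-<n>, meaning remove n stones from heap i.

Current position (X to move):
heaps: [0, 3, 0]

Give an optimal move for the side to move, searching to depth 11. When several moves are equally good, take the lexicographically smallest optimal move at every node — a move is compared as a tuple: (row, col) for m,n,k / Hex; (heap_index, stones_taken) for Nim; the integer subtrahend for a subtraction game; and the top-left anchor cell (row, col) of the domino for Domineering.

p1 X@[(0,3,0)]: h1:-1[(0,2,0)]-1 h1:-2[(0,1,0)]-1 h1:-3[(0,0,0)]+1*
p2 O@[(0,0,0)] terminal -1; root [(0,3,0)] d11

X's best at [(0,3,0)]: h1:-3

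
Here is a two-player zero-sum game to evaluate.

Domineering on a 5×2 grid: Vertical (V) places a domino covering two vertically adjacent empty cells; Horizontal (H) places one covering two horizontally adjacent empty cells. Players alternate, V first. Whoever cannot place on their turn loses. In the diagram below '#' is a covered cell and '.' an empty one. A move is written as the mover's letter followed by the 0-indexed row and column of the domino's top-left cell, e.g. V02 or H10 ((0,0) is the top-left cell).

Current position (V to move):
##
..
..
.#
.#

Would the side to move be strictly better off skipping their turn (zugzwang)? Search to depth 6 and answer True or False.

[##/../../.#/.#] V move#1: V10:+1/##/#./#./.#/.#*, V11:+1/##/.#/.#/.#/.#, V20:-1/##/../#./##/.#, V30:-1/##/../../##/##
[##/#./#./.#/.#] end (terminal -1, H#2); searched ##/../../.#/.# to 6
suppose V passes — search the same position with H to move:
pass> [##/../../.#/.#] H move#1: H10:-1/##/##/../.#/.#, H20:+1/##/../##/.#/.#*
pass> [##/../##/.#/.#] V move#2: V30:-1/##/../##/##/##*
pass> [##/../##/##/##] H move#3: H10:+1/##/##/##/##/##*
pass> [##/##/##/##/##] end (terminal -1, V#4); searched ##/../../.#/.# to 6
for V: play +1, pass -1

zugzwang(##/../../.#/.#, V) = False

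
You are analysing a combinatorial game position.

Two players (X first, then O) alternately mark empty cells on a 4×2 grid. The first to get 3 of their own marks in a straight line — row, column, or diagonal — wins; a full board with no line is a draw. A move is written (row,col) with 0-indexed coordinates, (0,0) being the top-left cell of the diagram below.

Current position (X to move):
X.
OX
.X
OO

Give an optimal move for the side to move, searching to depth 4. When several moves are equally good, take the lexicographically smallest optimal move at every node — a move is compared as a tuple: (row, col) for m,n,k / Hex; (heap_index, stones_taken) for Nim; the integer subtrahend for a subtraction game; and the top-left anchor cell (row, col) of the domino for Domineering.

[X./OX/.X/OO] X move#1: (0,1):+1/XX/OX/.X/OO*, (2,0):+0/X./OX/XX/OO
[XX/OX/.X/OO] end (terminal -1, O#2); searched X./OX/.X/OO to 4

X's best at [X./OX/.X/OO]: (0,1)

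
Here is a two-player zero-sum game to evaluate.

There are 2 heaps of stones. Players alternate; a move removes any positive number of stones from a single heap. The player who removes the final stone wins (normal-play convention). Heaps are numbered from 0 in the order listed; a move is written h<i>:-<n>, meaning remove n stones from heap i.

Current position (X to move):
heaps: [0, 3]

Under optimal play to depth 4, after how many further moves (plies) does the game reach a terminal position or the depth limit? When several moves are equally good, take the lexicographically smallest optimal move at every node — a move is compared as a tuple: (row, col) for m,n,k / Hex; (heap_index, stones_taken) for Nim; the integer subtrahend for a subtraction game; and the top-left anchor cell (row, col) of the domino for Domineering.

PV length from [(0,3)]: 1 ply

ply 1, X at (0,3) | h1:-1=-1→(0,2); h1:-2=-1→(0,1); h1:-3=+1→(0,0)*
ply 2: (0,0) is terminal -1 (O); from (0,3) depth 4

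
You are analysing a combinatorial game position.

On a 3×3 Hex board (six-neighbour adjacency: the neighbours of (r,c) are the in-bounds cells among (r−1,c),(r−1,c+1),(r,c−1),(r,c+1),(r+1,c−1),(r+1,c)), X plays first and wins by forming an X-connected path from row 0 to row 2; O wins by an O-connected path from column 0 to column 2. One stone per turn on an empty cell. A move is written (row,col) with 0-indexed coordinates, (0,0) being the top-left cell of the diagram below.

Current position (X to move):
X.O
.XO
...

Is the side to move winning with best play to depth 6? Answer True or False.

[X.O/.XO/...] X move#1: (0,1):+1/XXO/.XO/...*, (1,0):+1/X.O/XXO/..., (2,0):+1/X.O/.XO/X.., (2,1):+1/X.O/.XO/.X., (2,2):+1/X.O/.XO/..X
[XXO/.XO/...] O move#2: (1,0):-1/XXO/OXO/...*, (2,0):-1/XXO/.XO/O.., (2,1):-1/XXO/.XO/.O., (2,2):-1/XXO/.XO/..O
[XXO/OXO/...] X move#3: (2,0):+1/XXO/OXO/X..*, (2,1):+1/XXO/OXO/.X., (2,2):+1/XXO/OXO/..X
[XXO/OXO/X..] end (terminal -1, O#4); searched X.O/.XO/... to 6

X winning at [X.O/.XO/...]: True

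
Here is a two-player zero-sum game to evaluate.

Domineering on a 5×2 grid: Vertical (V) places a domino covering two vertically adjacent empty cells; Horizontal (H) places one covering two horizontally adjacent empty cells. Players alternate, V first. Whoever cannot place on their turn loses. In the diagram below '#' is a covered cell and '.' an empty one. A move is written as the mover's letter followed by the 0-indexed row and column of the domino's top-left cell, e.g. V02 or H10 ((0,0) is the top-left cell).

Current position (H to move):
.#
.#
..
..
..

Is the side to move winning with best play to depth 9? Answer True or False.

ply 1, H at .#/.#/../../.. | H20=-1→.#/.#/##/../..; H30=+1→.#/.#/../##/..*; H40=-1→.#/.#/../../##
ply 2, V at .#/.#/../##/.. | V00=-1→##/##/../##/..*; V10=-1→.#/##/#./##/..
ply 3, H at ##/##/../##/.. | H20=+1→##/##/##/##/..*; H40=+1→##/##/../##/##
ply 4: ##/##/##/##/.. is terminal -1 (V); from .#/.#/../../.. depth 9

H winning at [.#/.#/../../..]: True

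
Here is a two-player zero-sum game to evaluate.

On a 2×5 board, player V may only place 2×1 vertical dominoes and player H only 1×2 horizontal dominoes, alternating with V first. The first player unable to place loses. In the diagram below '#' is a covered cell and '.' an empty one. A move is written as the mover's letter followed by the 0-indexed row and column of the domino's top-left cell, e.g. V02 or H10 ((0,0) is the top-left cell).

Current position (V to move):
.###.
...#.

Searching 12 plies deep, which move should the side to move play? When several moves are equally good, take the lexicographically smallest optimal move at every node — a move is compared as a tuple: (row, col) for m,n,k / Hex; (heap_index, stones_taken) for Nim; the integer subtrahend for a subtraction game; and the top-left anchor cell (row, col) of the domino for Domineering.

V's best at [.###./...#.]: V00

[.###./...#.] V move#1: V00:+1/####./#..#.*, V04:-1/.####/...##
[####./#..#.] H move#2: H11:-1/####./####.*
[####./####.] V move#3: V04:+1/#####/#####*
[#####/#####] end (terminal -1, H#4); searched .###./...#. to 12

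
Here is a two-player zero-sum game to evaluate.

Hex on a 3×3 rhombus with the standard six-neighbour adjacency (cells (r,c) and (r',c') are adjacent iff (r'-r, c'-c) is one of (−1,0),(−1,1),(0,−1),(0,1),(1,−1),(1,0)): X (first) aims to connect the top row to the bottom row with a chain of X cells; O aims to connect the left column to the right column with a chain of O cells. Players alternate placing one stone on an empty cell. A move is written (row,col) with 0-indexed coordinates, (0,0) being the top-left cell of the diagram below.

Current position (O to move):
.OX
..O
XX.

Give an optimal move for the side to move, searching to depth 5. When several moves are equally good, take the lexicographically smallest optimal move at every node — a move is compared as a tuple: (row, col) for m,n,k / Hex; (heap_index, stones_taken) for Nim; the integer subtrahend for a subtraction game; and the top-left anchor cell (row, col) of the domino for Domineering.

ply 1, O at .OX/..O/XX. | (0,0)=-1→OOX/..O/XX.; (1,0)=-1→.OX/O.O/XX.; (1,1)=+1→.OX/.OO/XX.*; (2,2)=-1→.OX/..O/XXO
ply 2, X at .OX/.OO/XX. | (0,0)=-1→XOX/.OO/XX.*; (1,0)=-1→.OX/XOO/XX.; (2,2)=-1→.OX/.OO/XXX
ply 3, O at XOX/.OO/XX. | (1,0)=+1→XOX/OOO/XX.*; (2,2)=-1→XOX/.OO/XXO
ply 4: XOX/OOO/XX. is terminal -1 (X); from .OX/..O/XX. depth 5

O's best at [.OX/..O/XX.]: (1,1)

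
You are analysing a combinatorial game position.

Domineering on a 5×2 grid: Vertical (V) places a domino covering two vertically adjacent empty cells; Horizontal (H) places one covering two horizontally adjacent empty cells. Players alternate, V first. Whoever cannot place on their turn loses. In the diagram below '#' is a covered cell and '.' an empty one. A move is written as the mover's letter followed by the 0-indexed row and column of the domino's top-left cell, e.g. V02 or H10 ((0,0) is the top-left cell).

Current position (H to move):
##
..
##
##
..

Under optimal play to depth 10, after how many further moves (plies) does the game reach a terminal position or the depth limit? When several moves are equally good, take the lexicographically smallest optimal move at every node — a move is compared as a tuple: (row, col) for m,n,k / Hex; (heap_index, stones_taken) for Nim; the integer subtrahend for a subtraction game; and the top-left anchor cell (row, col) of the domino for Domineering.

PV length from [##/../##/##/..]: 1 ply

ply 1, H at ##/../##/##/.. | H10=+1→##/##/##/##/..*; H40=+1→##/../##/##/##
ply 2: ##/##/##/##/.. is terminal -1 (V); from ##/../##/##/.. depth 10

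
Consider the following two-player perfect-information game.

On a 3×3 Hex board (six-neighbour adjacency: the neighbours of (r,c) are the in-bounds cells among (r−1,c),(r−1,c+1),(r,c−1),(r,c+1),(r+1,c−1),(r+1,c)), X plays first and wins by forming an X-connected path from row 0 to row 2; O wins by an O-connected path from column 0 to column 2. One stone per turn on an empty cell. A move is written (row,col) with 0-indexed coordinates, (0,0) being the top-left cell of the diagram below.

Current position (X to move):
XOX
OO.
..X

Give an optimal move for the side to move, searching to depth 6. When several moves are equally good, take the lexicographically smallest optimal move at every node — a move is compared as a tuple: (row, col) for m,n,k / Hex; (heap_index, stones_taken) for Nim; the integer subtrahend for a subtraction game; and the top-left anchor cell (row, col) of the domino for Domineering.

p1 X@[XOX/OO./..X]: (1,2)[XOX/OOX/..X]+1* (2,0)[XOX/OO./X.X]-1 (2,1)[XOX/OO./.XX]-1
p2 O@[XOX/OOX/..X] terminal -1; root [XOX/OO./..X] d6

X's best at [XOX/OO./..X]: (1,2)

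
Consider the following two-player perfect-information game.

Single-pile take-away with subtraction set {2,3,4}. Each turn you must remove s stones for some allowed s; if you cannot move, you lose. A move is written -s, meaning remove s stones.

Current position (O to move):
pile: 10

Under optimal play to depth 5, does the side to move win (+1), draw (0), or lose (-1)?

value(10, O) = +1

[10] O move#1: -2:-1/8, -3:+1/7*, -4:+1/6
[7] X move#2: -2:-1/5*, -3:-1/4, -4:-1/3
[5] O move#3: -2:-1/3, -3:-1/2, -4:+1/1*
[1] end (terminal -1, X#4); searched 10 to 5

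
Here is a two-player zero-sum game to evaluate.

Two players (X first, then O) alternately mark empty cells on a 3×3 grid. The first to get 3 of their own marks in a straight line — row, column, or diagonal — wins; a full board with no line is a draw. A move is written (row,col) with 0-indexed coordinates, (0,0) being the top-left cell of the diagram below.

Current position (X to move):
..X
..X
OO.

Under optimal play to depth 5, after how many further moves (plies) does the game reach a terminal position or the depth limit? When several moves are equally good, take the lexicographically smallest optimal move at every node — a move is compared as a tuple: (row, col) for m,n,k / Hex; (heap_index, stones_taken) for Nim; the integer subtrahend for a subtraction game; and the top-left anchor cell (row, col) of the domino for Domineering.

PV length from [..X/..X/OO.]: 1 ply

ply 1, X at ..X/..X/OO. | (0,0)=-1→X.X/..X/OO.; (0,1)=-1→.XX/..X/OO.; (1,0)=-1→..X/X.X/OO.; (1,1)=-1→..X/.XX/OO.; (2,2)=+1→..X/..X/OOX*
ply 2: ..X/..X/OOX is terminal -1 (O); from ..X/..X/OO. depth 5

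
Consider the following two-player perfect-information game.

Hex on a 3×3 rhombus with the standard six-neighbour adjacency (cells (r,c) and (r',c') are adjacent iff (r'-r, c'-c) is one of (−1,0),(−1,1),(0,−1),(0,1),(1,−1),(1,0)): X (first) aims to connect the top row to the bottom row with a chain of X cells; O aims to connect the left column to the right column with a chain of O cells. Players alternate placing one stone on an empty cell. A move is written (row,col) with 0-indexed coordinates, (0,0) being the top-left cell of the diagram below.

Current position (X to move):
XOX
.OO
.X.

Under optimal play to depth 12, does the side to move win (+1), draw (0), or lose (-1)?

ply 1, X at XOX/.OO/.X. | (1,0)=-1→XOX/XOO/.X.*; (2,0)=-1→XOX/.OO/XX.; (2,2)=-1→XOX/.OO/.XX
ply 2, O at XOX/XOO/.X. | (2,0)=+1→XOX/XOO/OX.*; (2,2)=-1→XOX/XOO/.XO
ply 3: XOX/XOO/OX. is terminal -1 (X); from XOX/.OO/.X. depth 12

value(XOX/.OO/.X., X) = -1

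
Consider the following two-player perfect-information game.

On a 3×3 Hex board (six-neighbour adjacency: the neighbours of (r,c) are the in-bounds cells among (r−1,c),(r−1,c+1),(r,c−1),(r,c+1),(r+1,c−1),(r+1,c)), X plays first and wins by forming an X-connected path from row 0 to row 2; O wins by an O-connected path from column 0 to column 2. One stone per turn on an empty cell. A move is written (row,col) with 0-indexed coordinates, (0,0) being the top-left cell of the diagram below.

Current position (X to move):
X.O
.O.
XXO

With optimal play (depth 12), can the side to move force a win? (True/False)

X winning at [X.O/.O./XXO]: True

[X.O/.O./XXO] X move#1: (0,1):-1/XXO/.O./XXO, (1,0):+1/X.O/XO./XXO*, (1,2):-1/X.O/.OX/XXO
[X.O/XO./XXO] end (terminal -1, O#2); searched X.O/.O./XXO to 12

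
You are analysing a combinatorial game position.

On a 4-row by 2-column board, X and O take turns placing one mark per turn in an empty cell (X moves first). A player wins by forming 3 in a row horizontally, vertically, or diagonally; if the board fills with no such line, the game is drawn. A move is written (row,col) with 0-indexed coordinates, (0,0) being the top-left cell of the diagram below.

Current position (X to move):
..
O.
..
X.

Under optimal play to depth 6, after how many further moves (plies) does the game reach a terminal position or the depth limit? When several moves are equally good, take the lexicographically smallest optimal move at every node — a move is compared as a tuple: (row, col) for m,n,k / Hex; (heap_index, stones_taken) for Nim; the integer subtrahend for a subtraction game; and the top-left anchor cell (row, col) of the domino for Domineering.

PV length from [../O./../X.]: 6 plies

[../O./../X.] X move#1: (0,0):+0/X./O./../X.*, (0,1):+0/.X/O./../X., (1,1):+0/../OX/../X., (2,0):+0/../O./X./X., (2,1):+0/../O./.X/X., (3,1):+0/../O./../XX
[X./O./../X.] O move#2: (0,1):+0/XO/O./../X.*, (1,1):+0/X./OO/../X., (2,0):+0/X./O./O./X., (2,1):+0/X./O./.O/X., (3,1):+0/X./O./../XO
[XO/O./../X.] X move#3: (1,1):+0/XO/OX/../X.*, (2,0):+0/XO/O./X./X., (2,1):+0/XO/O./.X/X., (3,1):+0/XO/O./../XX
[XO/OX/../X.] O move#4: (2,0):+0/XO/OX/O./X.*, (2,1):+0/XO/OX/.O/X., (3,1):+0/XO/OX/../XO
[XO/OX/O./X.] X move#5: (2,1):+0/XO/OX/OX/X.*, (3,1):+0/XO/OX/O./XX
[XO/OX/OX/X.] O move#6: (3,1):+0/XO/OX/OX/XO*
[XO/OX/OX/XO] end (terminal +0, X#7); searched ../O./../X. to 6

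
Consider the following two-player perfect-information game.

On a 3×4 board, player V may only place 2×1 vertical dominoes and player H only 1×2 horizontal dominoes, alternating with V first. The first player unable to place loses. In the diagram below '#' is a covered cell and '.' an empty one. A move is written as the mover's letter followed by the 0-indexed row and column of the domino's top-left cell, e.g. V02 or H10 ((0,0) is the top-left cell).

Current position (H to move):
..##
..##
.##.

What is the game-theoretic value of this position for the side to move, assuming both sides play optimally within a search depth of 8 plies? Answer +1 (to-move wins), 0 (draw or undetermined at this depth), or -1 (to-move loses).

value(..##/..##/.##., H) = +1

p1 H@[..##/..##/.##.]: H00[####/..##/.##.]-1 H10[..##/####/.##.]+1*
p2 V@[..##/####/.##.] terminal -1; root [..##/..##/.##.] d8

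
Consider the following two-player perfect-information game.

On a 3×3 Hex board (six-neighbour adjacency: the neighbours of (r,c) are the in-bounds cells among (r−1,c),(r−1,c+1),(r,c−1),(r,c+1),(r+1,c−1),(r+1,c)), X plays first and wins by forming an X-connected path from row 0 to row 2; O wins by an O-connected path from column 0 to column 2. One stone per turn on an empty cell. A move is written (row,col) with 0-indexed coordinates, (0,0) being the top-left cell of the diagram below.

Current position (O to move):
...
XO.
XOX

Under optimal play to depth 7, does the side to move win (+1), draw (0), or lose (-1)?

ply 1, O at .../XO./XOX | (0,0)=-1→O../XO./XOX*; (0,1)=-1→.O./XO./XOX; (0,2)=-1→..O/XO./XOX; (1,2)=-1→.../XOO/XOX
ply 2, X at O../XO./XOX | (0,1)=+1→OX./XO./XOX*; (0,2)=+1→O.X/XO./XOX; (1,2)=+1→O../XOX/XOX
ply 3: OX./XO./XOX is terminal -1 (O); from .../XO./XOX depth 7

value(.../XO./XOX, O) = -1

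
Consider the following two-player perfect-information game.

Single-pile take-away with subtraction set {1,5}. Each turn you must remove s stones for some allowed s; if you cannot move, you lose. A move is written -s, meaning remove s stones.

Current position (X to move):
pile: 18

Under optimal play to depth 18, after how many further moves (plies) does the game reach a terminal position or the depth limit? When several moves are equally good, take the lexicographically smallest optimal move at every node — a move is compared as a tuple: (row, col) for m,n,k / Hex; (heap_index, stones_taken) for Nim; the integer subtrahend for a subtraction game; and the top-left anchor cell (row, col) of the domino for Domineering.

p1 X@[18]: -1[17]-1* -5[13]-1
p2 O@[17]: -1[16]+1* -5[12]+1
p3 X@[16]: -1[15]-1* -5[11]-1
p4 O@[15]: -1[14]+1* -5[10]+1
p5 X@[14]: -1[13]-1* -5[9]-1
p6 O@[13]: -1[12]+1* -5[8]+1
p7 X@[12]: -1[11]-1* -5[7]-1
p8 O@[11]: -1[10]+1* -5[6]+1
p9 X@[10]: -1[9]-1* -5[5]-1
p10 O@[9]: -1[8]+1* -5[4]+1
p11 X@[8]: -1[7]-1* -5[3]-1
p12 O@[7]: -1[6]+1* -5[2]+1
p13 X@[6]: -1[5]-1* -5[1]-1
p14 O@[5]: -1[4]+1* -5[0]+1
p15 X@[4]: -1[3]-1*
p16 O@[3]: -1[2]+1*
p17 X@[2]: -1[1]-1*
p18 O@[1]: -1[0]+1*
p19 X@[0] terminal -1; root [18] d18

PV length from [18]: 18 plies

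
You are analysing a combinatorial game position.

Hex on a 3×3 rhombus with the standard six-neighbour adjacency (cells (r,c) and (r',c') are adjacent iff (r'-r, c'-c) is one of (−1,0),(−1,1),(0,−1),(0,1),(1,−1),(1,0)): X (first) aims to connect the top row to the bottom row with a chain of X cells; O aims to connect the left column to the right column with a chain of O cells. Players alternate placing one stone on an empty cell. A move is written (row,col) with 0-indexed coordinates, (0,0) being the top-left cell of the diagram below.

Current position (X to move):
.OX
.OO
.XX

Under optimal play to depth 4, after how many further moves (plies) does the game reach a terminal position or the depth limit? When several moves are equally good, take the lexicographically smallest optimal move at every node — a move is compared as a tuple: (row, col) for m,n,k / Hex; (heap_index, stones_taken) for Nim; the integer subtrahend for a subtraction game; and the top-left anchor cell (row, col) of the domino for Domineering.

[.OX/.OO/.XX] X move#1: (0,0):-1/XOX/.OO/.XX*, (1,0):-1/.OX/XOO/.XX, (2,0):-1/.OX/.OO/XXX
[XOX/.OO/.XX] O move#2: (1,0):+1/XOX/OOO/.XX*, (2,0):+1/XOX/.OO/OXX
[XOX/OOO/.XX] end (terminal -1, X#3); searched .OX/.OO/.XX to 4

PV length from [.OX/.OO/.XX]: 2 plies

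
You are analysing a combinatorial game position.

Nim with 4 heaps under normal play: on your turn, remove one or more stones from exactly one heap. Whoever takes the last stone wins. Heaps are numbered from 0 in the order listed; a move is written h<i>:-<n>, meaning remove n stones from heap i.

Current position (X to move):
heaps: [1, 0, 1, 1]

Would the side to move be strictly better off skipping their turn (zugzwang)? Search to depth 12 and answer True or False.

ply 1, X at (1,0,1,1) | h0:-1=+1→(0,0,1,1)*; h2:-1=+1→(1,0,0,1); h3:-1=+1→(1,0,1,0)
ply 2, O at (0,0,1,1) | h2:-1=-1→(0,0,0,1)*; h3:-1=-1→(0,0,1,0)
ply 3, X at (0,0,0,1) | h3:-1=+1→(0,0,0,0)*
ply 4: (0,0,0,0) is terminal -1 (O); from (1,0,1,1) depth 12
if X skipped the turn, O would face:
~ ply 1, O at (1,0,1,1) | h0:-1=+1→(0,0,1,1)*; h2:-1=+1→(1,0,0,1); h3:-1=+1→(1,0,1,0)
~ ply 2, X at (0,0,1,1) | h2:-1=-1→(0,0,0,1)*; h3:-1=-1→(0,0,1,0)
~ ply 3, O at (0,0,0,1) | h3:-1=+1→(0,0,0,0)*
~ ply 4: (0,0,0,0) is terminal -1 (X); from (1,0,1,1) depth 12
compare (X): move=+1 vs pass=-1

zugzwang((1,0,1,1), X) = False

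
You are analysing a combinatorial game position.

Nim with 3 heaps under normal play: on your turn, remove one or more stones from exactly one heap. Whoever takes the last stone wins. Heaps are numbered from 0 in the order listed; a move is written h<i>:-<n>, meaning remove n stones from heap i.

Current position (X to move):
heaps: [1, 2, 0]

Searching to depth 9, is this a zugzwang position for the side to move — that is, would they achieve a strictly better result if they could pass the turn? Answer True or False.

[(1,2,0)] X move#1: h0:-1:-1/(0,2,0), h1:-1:+1/(1,1,0)*, h1:-2:-1/(1,0,0)
[(1,1,0)] O move#2: h0:-1:-1/(0,1,0)*, h1:-1:-1/(1,0,0)
[(0,1,0)] X move#3: h1:-1:+1/(0,0,0)*
[(0,0,0)] end (terminal -1, O#4); searched (1,2,0) to 9
suppose X passes — search the same position with O to move:
pass> [(1,2,0)] O move#1: h0:-1:-1/(0,2,0), h1:-1:+1/(1,1,0)*, h1:-2:-1/(1,0,0)
pass> [(1,1,0)] X move#2: h0:-1:-1/(0,1,0)*, h1:-1:-1/(1,0,0)
pass> [(0,1,0)] O move#3: h1:-1:+1/(0,0,0)*
pass> [(0,0,0)] end (terminal -1, X#4); searched (1,2,0) to 9
for X: play +1, pass -1

zugzwang((1,2,0), X) = False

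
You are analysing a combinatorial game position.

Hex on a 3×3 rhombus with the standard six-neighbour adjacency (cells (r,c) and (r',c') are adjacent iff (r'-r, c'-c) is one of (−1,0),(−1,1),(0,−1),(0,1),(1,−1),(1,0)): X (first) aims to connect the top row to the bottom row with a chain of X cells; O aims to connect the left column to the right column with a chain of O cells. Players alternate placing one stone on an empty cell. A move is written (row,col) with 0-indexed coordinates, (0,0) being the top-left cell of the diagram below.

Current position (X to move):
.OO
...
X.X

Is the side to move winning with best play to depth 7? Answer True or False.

ply 1, X at .OO/.../X.X | (0,0)=-1→XOO/.../X.X*; (1,0)=-1→.OO/X../X.X; (1,1)=-1→.OO/.X./X.X; (1,2)=-1→.OO/..X/X.X; (2,1)=-1→.OO/.../XXX
ply 2, O at XOO/.../X.X | (1,0)=+1→XOO/O../X.X*; (1,1)=-1→XOO/.O./X.X; (1,2)=-1→XOO/..O/X.X; (2,1)=-1→XOO/.../XOX
ply 3: XOO/O../X.X is terminal -1 (X); from .OO/.../X.X depth 7

X winning at [.OO/.../X.X]: False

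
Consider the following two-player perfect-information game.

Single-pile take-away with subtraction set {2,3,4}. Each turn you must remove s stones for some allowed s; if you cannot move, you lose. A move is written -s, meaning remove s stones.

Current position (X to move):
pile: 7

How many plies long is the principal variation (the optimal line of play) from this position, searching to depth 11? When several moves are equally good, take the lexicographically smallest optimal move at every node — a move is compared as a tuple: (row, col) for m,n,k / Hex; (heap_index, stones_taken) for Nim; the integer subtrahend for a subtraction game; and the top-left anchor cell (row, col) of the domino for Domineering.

[7] X move#1: -2:-1/5*, -3:-1/4, -4:-1/3
[5] O move#2: -2:-1/3, -3:-1/2, -4:+1/1*
[1] end (terminal -1, X#3); searched 7 to 11

PV length from [7]: 2 plies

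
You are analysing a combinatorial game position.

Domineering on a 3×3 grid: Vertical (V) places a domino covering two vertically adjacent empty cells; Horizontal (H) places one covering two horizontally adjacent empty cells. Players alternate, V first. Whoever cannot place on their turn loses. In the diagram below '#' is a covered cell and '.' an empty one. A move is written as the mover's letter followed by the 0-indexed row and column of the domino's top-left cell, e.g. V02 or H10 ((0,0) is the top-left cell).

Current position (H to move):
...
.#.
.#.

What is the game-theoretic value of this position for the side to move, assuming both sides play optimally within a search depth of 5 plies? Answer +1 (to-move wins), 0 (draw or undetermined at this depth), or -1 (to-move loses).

[.../.#./.#.] H move#1: H00:-1/##./.#./.#.*, H01:-1/.##/.#./.#.
[##./.#./.#.] V move#2: V02:+1/###/.##/.#.*, V10:+1/##./##./##., V12:+1/##./.##/.##
[###/.##/.#.] end (terminal -1, H#3); searched .../.#./.#. to 5

value(.../.#./.#., H) = -1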